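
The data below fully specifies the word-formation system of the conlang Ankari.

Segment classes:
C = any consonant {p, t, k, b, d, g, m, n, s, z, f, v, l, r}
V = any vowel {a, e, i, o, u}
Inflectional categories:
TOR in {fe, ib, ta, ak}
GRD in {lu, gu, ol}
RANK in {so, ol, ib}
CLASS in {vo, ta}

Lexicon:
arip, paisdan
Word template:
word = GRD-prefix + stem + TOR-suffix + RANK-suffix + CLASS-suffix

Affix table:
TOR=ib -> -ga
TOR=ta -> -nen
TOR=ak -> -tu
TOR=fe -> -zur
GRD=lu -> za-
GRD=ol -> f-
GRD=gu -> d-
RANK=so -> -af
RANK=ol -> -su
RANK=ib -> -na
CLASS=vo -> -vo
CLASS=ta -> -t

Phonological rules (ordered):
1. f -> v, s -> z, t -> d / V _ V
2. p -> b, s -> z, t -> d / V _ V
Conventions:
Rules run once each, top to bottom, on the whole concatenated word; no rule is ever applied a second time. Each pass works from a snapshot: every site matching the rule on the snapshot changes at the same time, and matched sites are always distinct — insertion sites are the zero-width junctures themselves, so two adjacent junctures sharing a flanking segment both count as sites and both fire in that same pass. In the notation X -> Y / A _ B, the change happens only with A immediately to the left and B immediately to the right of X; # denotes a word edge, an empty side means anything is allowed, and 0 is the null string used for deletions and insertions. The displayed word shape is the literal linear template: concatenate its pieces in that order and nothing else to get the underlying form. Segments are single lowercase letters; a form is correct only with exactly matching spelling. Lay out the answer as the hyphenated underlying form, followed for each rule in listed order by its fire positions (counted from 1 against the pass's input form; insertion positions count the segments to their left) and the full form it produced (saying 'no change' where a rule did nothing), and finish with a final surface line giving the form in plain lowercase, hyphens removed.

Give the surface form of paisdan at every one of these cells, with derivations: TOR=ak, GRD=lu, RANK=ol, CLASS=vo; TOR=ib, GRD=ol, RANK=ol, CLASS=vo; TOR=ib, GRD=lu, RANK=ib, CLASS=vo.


cell TOR=ak, GRD=lu, RANK=ol, CLASS=vo:
underlying: za-paisdan-tu-su-vo
1. f -> v, s -> z, t -> d / V _ V: fires at position(s) 12: zapaisdantuzuvo
2. p -> b, s -> z, t -> d / V _ V: fires at position(s) 3: zabaisdantuzuvo
surface: zabaisdantuzuvo

cell TOR=ib, GRD=ol, RANK=ol, CLASS=vo:
underlying: f-paisdan-ga-su-vo
1. f -> v, s -> z, t -> d / V _ V: fires at position(s) 11: fpaisdangazuvo
2. p -> b, s -> z, t -> d / V _ V: no change
surface: fpaisdangazuvo

cell TOR=ib, GRD=lu, RANK=ib, CLASS=vo:
underlying: za-paisdan-ga-na-vo
1. f -> v, s -> z, t -> d / V _ V: no change
2. p -> b, s -> z, t -> d / V _ V: fires at position(s) 3: zabaisdanganavo
surface: zabaisdanganavo


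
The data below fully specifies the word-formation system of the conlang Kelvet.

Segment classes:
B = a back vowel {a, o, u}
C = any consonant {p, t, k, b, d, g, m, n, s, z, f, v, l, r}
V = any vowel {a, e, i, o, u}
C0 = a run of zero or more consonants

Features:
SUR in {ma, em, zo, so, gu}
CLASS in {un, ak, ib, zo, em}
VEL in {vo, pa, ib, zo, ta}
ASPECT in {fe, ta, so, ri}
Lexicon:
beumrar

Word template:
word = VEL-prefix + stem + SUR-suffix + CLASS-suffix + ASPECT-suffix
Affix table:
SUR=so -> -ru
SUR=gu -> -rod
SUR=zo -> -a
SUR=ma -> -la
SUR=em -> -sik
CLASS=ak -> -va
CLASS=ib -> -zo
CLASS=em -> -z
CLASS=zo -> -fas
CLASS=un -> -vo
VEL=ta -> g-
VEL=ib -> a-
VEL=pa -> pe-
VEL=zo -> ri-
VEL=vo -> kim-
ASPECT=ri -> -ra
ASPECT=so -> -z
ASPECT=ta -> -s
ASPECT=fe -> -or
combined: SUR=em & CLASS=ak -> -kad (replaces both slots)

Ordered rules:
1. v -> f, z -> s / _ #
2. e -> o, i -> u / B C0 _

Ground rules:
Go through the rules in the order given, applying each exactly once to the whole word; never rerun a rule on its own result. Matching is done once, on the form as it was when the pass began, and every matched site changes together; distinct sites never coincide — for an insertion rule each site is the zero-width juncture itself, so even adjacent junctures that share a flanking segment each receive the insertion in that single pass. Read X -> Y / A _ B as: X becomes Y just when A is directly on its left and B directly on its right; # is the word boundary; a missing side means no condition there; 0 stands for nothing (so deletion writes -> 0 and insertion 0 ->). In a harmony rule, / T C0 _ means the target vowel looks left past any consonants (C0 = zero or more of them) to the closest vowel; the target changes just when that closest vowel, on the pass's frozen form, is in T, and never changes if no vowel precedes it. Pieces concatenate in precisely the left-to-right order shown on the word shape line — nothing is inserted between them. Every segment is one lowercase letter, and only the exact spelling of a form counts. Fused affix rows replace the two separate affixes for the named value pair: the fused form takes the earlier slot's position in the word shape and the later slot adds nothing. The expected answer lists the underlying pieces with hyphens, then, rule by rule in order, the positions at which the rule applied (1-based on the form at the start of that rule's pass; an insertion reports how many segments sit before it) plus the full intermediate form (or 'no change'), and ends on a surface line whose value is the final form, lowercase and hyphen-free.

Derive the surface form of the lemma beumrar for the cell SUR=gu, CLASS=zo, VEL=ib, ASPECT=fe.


underlying: a-beumrar-rod-fas-or
1. v -> f, z -> s / _ #: no change
2. e -> o, i -> u / B C0 _: fires at position(s) 3: aboumrarrodfasor
surface: aboumrarrodfasor


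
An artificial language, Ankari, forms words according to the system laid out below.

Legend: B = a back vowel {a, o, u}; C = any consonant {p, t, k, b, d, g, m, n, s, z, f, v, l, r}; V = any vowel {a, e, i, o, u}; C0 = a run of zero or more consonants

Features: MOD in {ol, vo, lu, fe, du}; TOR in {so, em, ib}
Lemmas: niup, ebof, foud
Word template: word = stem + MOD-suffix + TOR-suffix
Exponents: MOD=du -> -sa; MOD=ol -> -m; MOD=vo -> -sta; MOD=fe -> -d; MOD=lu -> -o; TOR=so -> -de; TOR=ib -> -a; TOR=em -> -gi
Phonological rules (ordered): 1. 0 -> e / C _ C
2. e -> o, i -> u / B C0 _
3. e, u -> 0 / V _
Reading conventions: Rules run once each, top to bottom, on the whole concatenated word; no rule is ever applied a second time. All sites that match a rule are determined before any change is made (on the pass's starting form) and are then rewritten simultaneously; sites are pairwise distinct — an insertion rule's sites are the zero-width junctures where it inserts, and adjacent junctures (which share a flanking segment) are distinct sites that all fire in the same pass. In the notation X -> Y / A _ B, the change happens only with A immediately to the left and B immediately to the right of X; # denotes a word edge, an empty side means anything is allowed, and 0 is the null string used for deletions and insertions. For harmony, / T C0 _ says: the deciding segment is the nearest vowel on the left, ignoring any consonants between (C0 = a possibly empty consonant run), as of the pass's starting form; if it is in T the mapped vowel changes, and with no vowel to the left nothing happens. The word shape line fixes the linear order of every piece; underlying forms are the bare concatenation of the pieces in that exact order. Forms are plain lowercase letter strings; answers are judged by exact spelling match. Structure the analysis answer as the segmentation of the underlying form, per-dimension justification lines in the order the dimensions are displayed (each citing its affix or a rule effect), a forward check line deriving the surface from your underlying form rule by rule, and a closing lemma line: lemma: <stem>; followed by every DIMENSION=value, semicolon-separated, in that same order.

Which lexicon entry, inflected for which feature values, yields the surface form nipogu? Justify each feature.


underlying: niup-o-gi
MOD=lu - signalled by the affix -o
TOR=em - signalled by the affix -gi
check: niupogi -> niupogi -> niupogu -> nipogu
lemma: niup; MOD=lu; TOR=em


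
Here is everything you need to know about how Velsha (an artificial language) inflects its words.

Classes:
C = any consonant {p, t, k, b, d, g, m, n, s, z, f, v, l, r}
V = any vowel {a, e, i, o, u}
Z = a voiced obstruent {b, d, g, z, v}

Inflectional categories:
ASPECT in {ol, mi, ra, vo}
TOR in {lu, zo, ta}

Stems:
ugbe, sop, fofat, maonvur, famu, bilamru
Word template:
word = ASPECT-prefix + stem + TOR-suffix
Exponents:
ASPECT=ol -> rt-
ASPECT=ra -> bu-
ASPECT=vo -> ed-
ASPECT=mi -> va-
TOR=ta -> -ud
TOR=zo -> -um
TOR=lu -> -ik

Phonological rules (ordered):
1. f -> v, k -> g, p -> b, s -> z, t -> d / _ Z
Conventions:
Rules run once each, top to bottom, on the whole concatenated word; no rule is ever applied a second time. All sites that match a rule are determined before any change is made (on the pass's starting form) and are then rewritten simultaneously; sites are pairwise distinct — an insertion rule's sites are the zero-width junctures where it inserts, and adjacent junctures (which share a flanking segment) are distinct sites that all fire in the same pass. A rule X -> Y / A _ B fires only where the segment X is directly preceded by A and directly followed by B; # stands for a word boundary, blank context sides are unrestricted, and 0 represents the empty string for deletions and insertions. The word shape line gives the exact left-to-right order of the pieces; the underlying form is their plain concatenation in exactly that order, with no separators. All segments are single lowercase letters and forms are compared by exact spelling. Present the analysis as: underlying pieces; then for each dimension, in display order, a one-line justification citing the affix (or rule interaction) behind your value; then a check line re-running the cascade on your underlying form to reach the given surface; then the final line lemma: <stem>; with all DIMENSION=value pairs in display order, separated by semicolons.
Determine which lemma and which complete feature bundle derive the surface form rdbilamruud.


underlying: rt-bilamru-ud
ASPECT=ol - signalled by the affix rt-
TOR=ta - signalled by the affix -ud
check: rtbilamruud -> rdbilamruud
lemma: bilamru; ASPECT=ol; TOR=ta


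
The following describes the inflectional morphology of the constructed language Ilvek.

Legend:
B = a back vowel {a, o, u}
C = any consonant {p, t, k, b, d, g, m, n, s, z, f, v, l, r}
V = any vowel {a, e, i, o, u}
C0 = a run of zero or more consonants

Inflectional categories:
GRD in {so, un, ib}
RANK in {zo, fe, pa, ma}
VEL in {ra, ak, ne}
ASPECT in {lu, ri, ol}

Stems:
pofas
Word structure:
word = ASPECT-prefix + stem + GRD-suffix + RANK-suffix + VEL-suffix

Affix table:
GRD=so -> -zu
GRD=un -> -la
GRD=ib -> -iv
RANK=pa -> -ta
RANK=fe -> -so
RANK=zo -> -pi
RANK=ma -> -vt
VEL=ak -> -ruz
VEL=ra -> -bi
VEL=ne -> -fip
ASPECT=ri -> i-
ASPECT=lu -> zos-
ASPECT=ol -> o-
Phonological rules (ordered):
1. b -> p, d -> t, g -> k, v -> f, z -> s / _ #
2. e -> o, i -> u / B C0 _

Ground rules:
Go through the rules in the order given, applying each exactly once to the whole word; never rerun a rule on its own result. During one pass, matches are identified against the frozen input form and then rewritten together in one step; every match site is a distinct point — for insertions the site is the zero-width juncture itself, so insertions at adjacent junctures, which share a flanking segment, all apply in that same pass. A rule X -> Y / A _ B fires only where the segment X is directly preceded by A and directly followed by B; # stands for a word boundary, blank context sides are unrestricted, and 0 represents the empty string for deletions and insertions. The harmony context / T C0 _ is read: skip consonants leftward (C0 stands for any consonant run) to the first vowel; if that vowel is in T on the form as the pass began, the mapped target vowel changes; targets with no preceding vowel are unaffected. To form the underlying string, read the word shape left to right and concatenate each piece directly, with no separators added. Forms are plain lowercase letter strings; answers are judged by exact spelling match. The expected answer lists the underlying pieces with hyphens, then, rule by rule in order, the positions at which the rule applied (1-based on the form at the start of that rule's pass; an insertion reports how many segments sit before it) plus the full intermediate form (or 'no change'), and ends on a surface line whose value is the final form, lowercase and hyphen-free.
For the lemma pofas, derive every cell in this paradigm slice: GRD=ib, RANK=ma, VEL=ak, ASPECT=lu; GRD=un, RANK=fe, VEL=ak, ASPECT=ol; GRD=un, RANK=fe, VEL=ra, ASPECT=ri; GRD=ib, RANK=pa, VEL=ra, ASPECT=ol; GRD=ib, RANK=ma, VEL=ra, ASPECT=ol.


cell GRD=ib, RANK=ma, VEL=ak, ASPECT=lu:
underlying: zos-pofas-iv-vt-ruz
1. b -> p, d -> t, g -> k, v -> f, z -> s / _ #: fires at position(s) 15: zospofasivvtrus
2. e -> o, i -> u / B C0 _: fires at position(s) 9: zospofasuvvtrus
surface: zospofasuvvtrus

cell GRD=un, RANK=fe, VEL=ak, ASPECT=ol:
underlying: o-pofas-la-so-ruz
1. b -> p, d -> t, g -> k, v -> f, z -> s / _ #: fires at position(s) 13: opofaslasorus
2. e -> o, i -> u / B C0 _: no change
surface: opofaslasorus

cell GRD=un, RANK=fe, VEL=ra, ASPECT=ri:
underlying: i-pofas-la-so-bi
1. b -> p, d -> t, g -> k, v -> f, z -> s / _ #: no change
2. e -> o, i -> u / B C0 _: fires at position(s) 12: ipofaslasobu
surface: ipofaslasobu

cell GRD=ib, RANK=pa, VEL=ra, ASPECT=ol:
underlying: o-pofas-iv-ta-bi
1. b -> p, d -> t, g -> k, v -> f, z -> s / _ #: no change
2. e -> o, i -> u / B C0 _: fires at position(s) 7, 12: opofasuvtabu
surface: opofasuvtabu

cell GRD=ib, RANK=ma, VEL=ra, ASPECT=ol:
underlying: o-pofas-iv-vt-bi
1. b -> p, d -> t, g -> k, v -> f, z -> s / _ #: no change
2. e -> o, i -> u / B C0 _: fires at position(s) 7: opofasuvvtbi
surface: opofasuvvtbi


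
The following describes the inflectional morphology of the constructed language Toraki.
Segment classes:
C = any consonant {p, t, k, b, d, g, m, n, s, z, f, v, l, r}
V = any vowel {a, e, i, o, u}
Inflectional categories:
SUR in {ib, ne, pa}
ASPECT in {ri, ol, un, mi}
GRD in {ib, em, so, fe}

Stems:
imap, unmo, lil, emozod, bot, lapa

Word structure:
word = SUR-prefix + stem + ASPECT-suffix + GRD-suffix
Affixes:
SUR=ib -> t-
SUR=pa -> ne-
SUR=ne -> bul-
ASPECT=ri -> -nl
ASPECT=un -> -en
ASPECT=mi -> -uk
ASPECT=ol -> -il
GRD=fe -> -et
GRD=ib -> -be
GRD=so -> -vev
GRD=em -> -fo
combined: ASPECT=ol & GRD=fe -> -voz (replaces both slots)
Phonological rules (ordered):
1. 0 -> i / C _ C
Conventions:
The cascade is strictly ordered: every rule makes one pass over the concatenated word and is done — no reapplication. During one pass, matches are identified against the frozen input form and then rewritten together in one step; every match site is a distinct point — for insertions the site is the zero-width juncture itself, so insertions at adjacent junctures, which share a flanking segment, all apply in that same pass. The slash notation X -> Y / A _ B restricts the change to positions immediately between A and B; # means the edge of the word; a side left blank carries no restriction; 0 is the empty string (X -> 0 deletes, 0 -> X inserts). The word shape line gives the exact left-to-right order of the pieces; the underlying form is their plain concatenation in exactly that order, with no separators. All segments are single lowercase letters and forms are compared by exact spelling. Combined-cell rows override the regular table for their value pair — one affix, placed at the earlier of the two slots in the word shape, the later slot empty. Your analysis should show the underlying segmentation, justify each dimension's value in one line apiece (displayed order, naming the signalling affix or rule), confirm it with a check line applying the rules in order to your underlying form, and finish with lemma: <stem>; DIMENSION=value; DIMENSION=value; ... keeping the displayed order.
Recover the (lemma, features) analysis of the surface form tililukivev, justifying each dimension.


underlying: t-lil-uk-vev
SUR=ib - signalled by the affix t-
ASPECT=mi - signalled by the affix -uk
GRD=so - signalled by the affix -vev
check: tlilukvev -> tililukivev
lemma: lil; SUR=ib; ASPECT=mi; GRD=so


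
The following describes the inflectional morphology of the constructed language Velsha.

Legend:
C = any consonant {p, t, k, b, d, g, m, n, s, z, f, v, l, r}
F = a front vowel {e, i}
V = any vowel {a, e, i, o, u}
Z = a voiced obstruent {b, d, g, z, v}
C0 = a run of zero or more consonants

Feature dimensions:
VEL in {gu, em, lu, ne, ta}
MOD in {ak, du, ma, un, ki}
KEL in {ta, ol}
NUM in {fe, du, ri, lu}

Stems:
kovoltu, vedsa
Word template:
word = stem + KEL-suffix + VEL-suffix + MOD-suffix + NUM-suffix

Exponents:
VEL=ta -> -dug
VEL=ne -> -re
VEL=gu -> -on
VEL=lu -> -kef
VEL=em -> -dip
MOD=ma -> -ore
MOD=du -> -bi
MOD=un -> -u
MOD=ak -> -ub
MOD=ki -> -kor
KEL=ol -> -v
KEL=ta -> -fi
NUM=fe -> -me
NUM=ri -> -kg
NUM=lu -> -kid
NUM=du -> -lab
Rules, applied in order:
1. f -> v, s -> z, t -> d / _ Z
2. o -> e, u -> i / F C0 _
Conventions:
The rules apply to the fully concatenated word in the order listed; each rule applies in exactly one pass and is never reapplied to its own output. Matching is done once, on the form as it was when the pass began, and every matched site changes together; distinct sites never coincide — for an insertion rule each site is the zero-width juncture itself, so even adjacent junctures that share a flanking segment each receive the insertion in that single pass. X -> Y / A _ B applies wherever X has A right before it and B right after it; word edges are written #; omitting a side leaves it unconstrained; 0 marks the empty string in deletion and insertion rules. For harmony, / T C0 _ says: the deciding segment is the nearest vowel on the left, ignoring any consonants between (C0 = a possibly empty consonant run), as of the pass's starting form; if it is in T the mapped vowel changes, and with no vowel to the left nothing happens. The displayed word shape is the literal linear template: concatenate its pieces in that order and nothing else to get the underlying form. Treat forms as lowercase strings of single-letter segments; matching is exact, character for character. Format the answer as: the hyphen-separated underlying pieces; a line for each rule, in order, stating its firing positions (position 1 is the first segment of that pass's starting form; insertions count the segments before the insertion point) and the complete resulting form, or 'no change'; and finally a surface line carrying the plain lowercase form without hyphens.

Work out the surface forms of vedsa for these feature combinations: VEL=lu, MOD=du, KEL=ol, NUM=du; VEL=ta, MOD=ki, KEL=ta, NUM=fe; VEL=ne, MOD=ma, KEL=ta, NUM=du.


cell VEL=lu, MOD=du, KEL=ol, NUM=du:
underlying: vedsa-v-kef-bi-lab
1. f -> v, s -> z, t -> d / _ Z: fires at position(s) 9: vedsavkevbilab
2. o -> e, u -> i / F C0 _: no change
surface: vedsavkevbilab

cell VEL=ta, MOD=ki, KEL=ta, NUM=fe:
underlying: vedsa-fi-dug-kor-me
1. f -> v, s -> z, t -> d / _ Z: no change
2. o -> e, u -> i / F C0 _: fires at position(s) 9: vedsafidigkorme
surface: vedsafidigkorme

cell VEL=ne, MOD=ma, KEL=ta, NUM=du:
underlying: vedsa-fi-re-ore-lab
1. f -> v, s -> z, t -> d / _ Z: no change
2. o -> e, u -> i / F C0 _: fires at position(s) 10: vedsafireerelab
surface: vedsafireerelab


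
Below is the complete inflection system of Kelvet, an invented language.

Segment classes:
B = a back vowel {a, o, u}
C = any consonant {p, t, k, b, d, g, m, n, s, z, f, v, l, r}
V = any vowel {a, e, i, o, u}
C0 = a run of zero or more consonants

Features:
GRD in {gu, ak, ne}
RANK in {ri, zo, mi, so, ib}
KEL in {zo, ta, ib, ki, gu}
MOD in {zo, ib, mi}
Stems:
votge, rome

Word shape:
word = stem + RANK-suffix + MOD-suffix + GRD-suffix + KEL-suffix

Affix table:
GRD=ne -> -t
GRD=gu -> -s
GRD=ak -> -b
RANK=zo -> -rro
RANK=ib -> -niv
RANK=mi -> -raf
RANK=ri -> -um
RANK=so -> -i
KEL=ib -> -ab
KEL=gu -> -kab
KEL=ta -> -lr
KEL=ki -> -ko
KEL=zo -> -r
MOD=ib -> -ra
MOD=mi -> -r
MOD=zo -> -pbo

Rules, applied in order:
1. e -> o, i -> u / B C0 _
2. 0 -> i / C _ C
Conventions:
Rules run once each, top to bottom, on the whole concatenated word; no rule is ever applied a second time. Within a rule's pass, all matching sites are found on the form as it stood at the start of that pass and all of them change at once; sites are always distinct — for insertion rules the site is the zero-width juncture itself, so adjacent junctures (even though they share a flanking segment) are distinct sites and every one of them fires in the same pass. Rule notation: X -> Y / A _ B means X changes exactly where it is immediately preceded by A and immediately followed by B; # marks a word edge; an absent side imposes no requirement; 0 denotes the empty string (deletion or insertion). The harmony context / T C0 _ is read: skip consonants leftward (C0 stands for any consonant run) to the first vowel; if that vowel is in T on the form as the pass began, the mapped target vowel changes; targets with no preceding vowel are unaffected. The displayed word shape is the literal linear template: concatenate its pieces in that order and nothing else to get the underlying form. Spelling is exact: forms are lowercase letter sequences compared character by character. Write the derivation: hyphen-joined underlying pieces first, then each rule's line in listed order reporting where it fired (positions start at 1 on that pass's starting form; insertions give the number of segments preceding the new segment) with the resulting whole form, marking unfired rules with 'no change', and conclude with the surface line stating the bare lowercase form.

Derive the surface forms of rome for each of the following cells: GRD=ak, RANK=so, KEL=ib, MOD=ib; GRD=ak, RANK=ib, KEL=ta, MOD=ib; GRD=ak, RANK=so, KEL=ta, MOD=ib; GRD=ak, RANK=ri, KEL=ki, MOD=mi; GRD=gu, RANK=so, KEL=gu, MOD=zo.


cell GRD=ak, RANK=so, KEL=ib, MOD=ib:
underlying: rome-i-ra-b-ab
1. e -> o, i -> u / B C0 _: fires at position(s) 4: romoirabab
2. 0 -> i / C _ C: no change
surface: romoirabab

cell GRD=ak, RANK=ib, KEL=ta, MOD=ib:
underlying: rome-niv-ra-b-lr
1. e -> o, i -> u / B C0 _: fires at position(s) 4: romonivrablr
2. 0 -> i / C _ C: inserts after position(s) 7, 10, 11: romonivirabilir
surface: romonivirabilir

cell GRD=ak, RANK=so, KEL=ta, MOD=ib:
underlying: rome-i-ra-b-lr
1. e -> o, i -> u / B C0 _: fires at position(s) 4: romoirablr
2. 0 -> i / C _ C: inserts after position(s) 8, 9: romoirabilir
surface: romoirabilir

cell GRD=ak, RANK=ri, KEL=ki, MOD=mi:
underlying: rome-um-r-b-ko
1. e -> o, i -> u / B C0 _: fires at position(s) 4: romoumrbko
2. 0 -> i / C _ C: inserts after position(s) 6, 7, 8: romoumiribiko
surface: romoumiribiko

cell GRD=gu, RANK=so, KEL=gu, MOD=zo:
underlying: rome-i-pbo-s-kab
1. e -> o, i -> u / B C0 _: fires at position(s) 4: romoipboskab
2. 0 -> i / C _ C: inserts after position(s) 6, 9: romoipibosikab
surface: romoipibosikab


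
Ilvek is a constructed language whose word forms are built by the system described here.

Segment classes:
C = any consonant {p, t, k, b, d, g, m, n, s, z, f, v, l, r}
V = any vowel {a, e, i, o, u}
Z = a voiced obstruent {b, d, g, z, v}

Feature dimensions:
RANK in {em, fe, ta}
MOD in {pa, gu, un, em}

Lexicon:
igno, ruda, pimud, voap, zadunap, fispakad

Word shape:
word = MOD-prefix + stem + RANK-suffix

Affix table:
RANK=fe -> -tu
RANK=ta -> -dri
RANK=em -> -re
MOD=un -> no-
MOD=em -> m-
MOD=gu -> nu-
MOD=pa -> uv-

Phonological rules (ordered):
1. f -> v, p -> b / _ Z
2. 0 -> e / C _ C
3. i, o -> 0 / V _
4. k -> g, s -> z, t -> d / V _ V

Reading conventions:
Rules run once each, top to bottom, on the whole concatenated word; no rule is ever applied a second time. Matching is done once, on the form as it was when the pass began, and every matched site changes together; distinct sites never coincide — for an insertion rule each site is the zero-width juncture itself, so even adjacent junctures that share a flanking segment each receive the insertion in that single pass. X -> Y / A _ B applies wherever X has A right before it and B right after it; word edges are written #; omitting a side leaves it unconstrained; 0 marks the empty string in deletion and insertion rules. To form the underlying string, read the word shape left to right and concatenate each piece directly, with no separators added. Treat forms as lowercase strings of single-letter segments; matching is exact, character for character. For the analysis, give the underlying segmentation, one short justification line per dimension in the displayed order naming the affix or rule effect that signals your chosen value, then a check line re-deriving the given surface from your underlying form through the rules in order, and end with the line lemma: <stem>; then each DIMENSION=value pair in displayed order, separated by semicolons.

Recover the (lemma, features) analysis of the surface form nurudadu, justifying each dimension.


underlying: nu-ruda-tu
RANK=fe - signalled by the affix -tu
MOD=gu - signalled by the affix nu-
check: nurudatu -> nurudatu -> nurudatu -> nurudatu -> nurudadu
lemma: ruda; RANK=fe; MOD=gu


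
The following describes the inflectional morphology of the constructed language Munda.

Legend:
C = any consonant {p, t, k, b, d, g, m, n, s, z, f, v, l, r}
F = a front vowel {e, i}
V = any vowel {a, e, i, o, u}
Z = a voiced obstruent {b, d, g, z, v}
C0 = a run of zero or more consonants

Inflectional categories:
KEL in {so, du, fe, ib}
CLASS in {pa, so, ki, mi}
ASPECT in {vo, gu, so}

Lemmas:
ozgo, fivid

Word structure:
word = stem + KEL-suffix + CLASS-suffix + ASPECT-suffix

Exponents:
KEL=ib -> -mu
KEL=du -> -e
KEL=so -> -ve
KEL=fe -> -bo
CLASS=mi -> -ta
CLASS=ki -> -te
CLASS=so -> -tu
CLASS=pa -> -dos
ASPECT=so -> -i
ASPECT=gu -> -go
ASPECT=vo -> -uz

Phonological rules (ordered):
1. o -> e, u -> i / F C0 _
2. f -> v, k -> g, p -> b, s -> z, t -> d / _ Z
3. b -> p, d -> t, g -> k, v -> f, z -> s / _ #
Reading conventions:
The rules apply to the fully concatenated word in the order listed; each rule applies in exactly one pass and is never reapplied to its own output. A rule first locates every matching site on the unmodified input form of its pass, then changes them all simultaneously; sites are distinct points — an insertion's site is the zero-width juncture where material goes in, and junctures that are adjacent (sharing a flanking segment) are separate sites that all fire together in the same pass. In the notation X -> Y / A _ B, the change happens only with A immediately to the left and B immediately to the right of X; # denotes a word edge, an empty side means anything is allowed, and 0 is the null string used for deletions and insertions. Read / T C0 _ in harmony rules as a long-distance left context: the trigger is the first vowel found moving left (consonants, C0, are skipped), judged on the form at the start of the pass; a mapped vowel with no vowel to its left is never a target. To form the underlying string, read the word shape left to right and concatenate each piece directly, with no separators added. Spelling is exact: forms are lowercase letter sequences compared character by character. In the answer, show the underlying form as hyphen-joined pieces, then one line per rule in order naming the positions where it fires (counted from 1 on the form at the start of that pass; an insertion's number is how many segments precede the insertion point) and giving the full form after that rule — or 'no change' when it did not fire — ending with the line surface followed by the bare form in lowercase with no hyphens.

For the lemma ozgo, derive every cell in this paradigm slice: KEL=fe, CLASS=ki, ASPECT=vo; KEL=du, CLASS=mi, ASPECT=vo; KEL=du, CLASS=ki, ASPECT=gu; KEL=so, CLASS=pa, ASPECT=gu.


cell KEL=fe, CLASS=ki, ASPECT=vo:
underlying: ozgo-bo-te-uz
1. o -> e, u -> i / F C0 _: fires at position(s) 9: ozgoboteiz
2. f -> v, k -> g, p -> b, s -> z, t -> d / _ Z: no change
3. b -> p, d -> t, g -> k, v -> f, z -> s / _ #: fires at position(s) 10: ozgoboteis
surface: ozgoboteis

cell KEL=du, CLASS=mi, ASPECT=vo:
underlying: ozgo-e-ta-uz
1. o -> e, u -> i / F C0 _: no change
2. f -> v, k -> g, p -> b, s -> z, t -> d / _ Z: no change
3. b -> p, d -> t, g -> k, v -> f, z -> s / _ #: fires at position(s) 9: ozgoetaus
surface: ozgoetaus

cell KEL=du, CLASS=ki, ASPECT=gu:
underlying: ozgo-e-te-go
1. o -> e, u -> i / F C0 _: fires at position(s) 9: ozgoetege
2. f -> v, k -> g, p -> b, s -> z, t -> d / _ Z: no change
3. b -> p, d -> t, g -> k, v -> f, z -> s / _ #: no change
surface: ozgoetege

cell KEL=so, CLASS=pa, ASPECT=gu:
underlying: ozgo-ve-dos-go
1. o -> e, u -> i / F C0 _: fires at position(s) 8: ozgovedesgo
2. f -> v, k -> g, p -> b, s -> z, t -> d / _ Z: fires at position(s) 9: ozgovedezgo
3. b -> p, d -> t, g -> k, v -> f, z -> s / _ #: no change
surface: ozgovedezgo


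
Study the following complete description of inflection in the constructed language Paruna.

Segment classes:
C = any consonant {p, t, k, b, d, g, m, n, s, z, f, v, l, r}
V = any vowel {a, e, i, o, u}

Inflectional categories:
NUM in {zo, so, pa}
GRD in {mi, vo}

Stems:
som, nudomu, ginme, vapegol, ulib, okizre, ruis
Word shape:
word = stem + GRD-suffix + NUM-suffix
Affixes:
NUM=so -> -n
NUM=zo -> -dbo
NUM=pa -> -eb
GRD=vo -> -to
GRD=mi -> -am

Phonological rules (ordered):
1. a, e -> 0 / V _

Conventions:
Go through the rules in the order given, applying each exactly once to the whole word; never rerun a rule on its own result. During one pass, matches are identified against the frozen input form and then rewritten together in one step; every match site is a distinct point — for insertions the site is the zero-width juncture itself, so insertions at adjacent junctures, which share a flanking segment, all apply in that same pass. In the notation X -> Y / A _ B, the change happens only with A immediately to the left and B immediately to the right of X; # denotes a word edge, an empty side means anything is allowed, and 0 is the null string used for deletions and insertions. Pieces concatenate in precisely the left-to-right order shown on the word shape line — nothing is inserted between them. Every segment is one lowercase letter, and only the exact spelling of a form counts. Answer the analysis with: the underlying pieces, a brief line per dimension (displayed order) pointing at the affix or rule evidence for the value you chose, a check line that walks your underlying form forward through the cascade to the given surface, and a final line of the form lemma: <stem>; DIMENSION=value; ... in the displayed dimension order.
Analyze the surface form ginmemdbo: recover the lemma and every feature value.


underlying: ginme-am-dbo
NUM=zo - signalled by the affix -dbo
GRD=mi - signalled by the affix -am
check: ginmeamdbo -> ginmemdbo
lemma: ginme; NUM=zo; GRD=mi


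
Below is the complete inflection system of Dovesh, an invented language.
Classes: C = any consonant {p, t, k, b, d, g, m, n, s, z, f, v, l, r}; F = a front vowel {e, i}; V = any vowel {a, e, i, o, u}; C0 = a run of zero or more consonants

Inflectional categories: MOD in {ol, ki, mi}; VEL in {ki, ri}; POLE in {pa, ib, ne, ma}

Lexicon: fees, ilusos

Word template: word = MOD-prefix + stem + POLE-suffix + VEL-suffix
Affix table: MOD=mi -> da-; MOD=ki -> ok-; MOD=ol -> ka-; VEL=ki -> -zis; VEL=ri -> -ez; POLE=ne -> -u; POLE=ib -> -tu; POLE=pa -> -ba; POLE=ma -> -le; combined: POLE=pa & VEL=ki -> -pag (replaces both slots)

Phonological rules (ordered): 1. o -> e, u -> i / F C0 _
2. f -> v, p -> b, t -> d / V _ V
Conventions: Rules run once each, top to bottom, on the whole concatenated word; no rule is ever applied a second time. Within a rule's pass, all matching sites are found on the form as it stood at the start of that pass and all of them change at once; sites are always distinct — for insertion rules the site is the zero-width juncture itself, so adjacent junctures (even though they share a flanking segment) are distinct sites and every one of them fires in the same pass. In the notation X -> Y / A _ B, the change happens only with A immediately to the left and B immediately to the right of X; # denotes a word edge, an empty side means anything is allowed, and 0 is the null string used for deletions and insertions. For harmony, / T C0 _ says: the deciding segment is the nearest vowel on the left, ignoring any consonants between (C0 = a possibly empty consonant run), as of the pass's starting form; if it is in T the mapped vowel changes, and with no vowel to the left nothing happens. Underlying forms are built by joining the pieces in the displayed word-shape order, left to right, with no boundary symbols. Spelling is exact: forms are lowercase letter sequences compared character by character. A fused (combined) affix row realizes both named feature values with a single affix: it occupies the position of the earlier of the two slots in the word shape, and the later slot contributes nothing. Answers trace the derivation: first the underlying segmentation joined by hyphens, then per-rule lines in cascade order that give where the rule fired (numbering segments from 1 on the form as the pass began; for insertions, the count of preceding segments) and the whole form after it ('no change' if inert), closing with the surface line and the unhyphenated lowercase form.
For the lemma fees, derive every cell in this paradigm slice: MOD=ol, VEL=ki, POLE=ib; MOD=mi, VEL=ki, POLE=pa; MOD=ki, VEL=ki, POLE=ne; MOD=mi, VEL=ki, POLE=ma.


cell MOD=ol, VEL=ki, POLE=ib:
underlying: ka-fees-tu-zis
1. o -> e, u -> i / F C0 _: fires at position(s) 8: kafeestizis
2. f -> v, p -> b, t -> d / V _ V: fires at position(s) 3: kaveestizis
surface: kaveestizis

cell MOD=mi, VEL=ki, POLE=pa:
underlying: da-fees-pag
1. o -> e, u -> i / F C0 _: no change
2. f -> v, p -> b, t -> d / V _ V: fires at position(s) 3: daveespag
surface: daveespag

cell MOD=ki, VEL=ki, POLE=ne:
underlying: ok-fees-u-zis
1. o -> e, u -> i / F C0 _: fires at position(s) 7: okfeesizis
2. f -> v, p -> b, t -> d / V _ V: no change
surface: okfeesizis

cell MOD=mi, VEL=ki, POLE=ma:
underlying: da-fees-le-zis
1. o -> e, u -> i / F C0 _: no change
2. f -> v, p -> b, t -> d / V _ V: fires at position(s) 3: daveeslezis
surface: daveeslezis


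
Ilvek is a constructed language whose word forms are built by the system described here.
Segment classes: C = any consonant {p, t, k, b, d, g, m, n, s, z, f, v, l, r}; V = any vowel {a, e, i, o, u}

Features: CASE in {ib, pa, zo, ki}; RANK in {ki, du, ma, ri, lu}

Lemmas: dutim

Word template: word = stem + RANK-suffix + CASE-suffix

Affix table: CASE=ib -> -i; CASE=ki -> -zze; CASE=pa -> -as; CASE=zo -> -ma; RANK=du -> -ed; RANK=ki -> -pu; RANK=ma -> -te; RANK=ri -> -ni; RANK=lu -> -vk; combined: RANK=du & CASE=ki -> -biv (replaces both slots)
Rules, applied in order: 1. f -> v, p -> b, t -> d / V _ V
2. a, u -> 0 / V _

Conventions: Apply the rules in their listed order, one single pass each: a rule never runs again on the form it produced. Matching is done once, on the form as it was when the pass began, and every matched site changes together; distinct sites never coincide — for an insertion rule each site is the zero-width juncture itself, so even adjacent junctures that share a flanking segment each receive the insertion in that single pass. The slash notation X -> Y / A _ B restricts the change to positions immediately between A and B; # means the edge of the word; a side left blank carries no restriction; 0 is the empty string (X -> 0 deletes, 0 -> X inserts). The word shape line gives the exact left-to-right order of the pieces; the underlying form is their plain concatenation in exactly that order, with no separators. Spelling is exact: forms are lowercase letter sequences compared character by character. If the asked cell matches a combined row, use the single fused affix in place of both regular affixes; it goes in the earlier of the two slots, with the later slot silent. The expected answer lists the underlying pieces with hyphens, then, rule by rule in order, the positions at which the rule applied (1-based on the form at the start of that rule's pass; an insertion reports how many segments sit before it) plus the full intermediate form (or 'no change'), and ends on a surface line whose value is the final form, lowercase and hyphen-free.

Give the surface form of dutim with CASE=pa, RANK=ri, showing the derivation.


underlying: dutim-ni-as
1. f -> v, p -> b, t -> d / V _ V: fires at position(s) 3: dudimnias
2. a, u -> 0 / V _: fires at position(s) 8: dudimnis
surface: dudimnis


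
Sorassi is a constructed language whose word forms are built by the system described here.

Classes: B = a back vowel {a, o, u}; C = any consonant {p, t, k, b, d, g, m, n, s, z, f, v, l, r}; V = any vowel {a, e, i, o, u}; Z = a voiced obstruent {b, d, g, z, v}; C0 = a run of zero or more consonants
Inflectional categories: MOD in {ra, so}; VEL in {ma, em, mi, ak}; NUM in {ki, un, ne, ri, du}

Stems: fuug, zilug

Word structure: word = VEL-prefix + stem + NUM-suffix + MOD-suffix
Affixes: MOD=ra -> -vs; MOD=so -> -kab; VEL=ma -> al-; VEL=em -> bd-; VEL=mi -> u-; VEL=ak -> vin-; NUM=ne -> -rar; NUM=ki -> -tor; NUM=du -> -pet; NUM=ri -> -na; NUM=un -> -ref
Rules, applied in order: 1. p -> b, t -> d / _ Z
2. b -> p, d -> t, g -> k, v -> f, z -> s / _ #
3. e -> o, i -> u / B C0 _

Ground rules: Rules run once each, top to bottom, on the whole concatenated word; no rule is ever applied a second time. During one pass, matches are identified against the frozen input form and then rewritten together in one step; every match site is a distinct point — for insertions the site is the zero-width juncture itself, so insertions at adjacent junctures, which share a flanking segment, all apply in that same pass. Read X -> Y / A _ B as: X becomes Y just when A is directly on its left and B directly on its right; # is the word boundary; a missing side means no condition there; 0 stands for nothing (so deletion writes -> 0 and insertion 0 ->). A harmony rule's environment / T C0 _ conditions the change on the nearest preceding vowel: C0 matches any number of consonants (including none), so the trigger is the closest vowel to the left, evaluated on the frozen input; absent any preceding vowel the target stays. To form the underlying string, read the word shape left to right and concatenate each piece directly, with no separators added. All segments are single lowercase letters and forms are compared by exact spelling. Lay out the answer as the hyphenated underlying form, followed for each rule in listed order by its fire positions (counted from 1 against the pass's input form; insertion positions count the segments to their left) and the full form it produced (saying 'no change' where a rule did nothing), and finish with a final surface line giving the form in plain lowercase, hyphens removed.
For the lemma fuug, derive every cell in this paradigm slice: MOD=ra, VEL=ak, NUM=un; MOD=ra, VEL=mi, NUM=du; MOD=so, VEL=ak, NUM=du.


cell MOD=ra, VEL=ak, NUM=un:
underlying: vin-fuug-ref-vs
1. p -> b, t -> d / _ Z: no change
2. b -> p, d -> t, g -> k, v -> f, z -> s / _ #: no change
3. e -> o, i -> u / B C0 _: fires at position(s) 9: vinfuugrofvs
surface: vinfuugrofvs

cell MOD=ra, VEL=mi, NUM=du:
underlying: u-fuug-pet-vs
1. p -> b, t -> d / _ Z: fires at position(s) 8: ufuugpedvs
2. b -> p, d -> t, g -> k, v -> f, z -> s / _ #: no change
3. e -> o, i -> u / B C0 _: fires at position(s) 7: ufuugpodvs
surface: ufuugpodvs

cell MOD=so, VEL=ak, NUM=du:
underlying: vin-fuug-pet-kab
1. p -> b, t -> d / _ Z: no change
2. b -> p, d -> t, g -> k, v -> f, z -> s / _ #: fires at position(s) 13: vinfuugpetkap
3. e -> o, i -> u / B C0 _: fires at position(s) 9: vinfuugpotkap
surface: vinfuugpotkap


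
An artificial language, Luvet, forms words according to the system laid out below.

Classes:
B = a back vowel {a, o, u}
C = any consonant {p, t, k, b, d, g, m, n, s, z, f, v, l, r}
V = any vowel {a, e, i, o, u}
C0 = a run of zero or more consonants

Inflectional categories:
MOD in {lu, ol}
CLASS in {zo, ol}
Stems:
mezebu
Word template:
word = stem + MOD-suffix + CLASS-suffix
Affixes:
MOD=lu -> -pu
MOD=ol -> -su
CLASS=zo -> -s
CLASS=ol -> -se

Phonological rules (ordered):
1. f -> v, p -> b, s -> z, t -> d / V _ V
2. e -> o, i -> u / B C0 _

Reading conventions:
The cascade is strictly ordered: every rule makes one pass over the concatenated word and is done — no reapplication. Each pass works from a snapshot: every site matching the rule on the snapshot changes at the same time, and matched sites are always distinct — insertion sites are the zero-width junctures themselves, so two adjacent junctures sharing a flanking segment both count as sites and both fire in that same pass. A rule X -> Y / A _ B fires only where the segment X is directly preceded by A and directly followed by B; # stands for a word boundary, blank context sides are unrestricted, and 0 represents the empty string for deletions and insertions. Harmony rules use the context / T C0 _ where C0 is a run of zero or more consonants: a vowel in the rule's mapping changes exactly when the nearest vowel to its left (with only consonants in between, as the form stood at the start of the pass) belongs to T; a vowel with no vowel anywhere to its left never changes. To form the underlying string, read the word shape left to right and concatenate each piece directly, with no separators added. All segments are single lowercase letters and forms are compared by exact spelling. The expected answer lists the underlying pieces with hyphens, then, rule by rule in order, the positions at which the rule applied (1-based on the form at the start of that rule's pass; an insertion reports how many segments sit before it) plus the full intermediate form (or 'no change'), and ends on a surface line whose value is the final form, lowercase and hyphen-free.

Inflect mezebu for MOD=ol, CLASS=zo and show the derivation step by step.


underlying: mezebu-su-s
1. f -> v, p -> b, s -> z, t -> d / V _ V: fires at position(s) 7: mezebuzus
2. e -> o, i -> u / B C0 _: no change
surface: mezebuzus
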